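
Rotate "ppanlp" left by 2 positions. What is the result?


Input: "ppanlp", rotate left by 2
First 2 characters: "pp"
Remaining characters: "anlp"
Concatenate remaining + first: "anlp" + "pp" = "anlppp"

anlppp


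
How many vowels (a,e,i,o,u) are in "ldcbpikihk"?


Input: ldcbpikihk
Checking each character:
  'l' at position 0: consonant
  'd' at position 1: consonant
  'c' at position 2: consonant
  'b' at position 3: consonant
  'p' at position 4: consonant
  'i' at position 5: vowel (running total: 1)
  'k' at position 6: consonant
  'i' at position 7: vowel (running total: 2)
  'h' at position 8: consonant
  'k' at position 9: consonant
Total vowels: 2

2


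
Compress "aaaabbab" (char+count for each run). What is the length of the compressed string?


Input: aaaabbab
Runs:
  'a' x 4 => "a4"
  'b' x 2 => "b2"
  'a' x 1 => "a1"
  'b' x 1 => "b1"
Compressed: "a4b2a1b1"
Compressed length: 8

8


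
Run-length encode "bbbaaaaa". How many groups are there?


Input: bbbaaaaa
Scanning for consecutive runs:
  Group 1: 'b' x 3 (positions 0-2)
  Group 2: 'a' x 5 (positions 3-7)
Total groups: 2

2


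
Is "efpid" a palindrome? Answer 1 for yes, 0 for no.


Input: efpid
Reversed: dipfe
  Compare pos 0 ('e') with pos 4 ('d'): MISMATCH
  Compare pos 1 ('f') with pos 3 ('i'): MISMATCH
Result: not a palindrome

0


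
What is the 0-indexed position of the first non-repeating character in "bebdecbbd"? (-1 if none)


Input: bebdecbbd
Character frequencies:
  'b': 4
  'c': 1
  'd': 2
  'e': 2
Scanning left to right for freq == 1:
  Position 0 ('b'): freq=4, skip
  Position 1 ('e'): freq=2, skip
  Position 2 ('b'): freq=4, skip
  Position 3 ('d'): freq=2, skip
  Position 4 ('e'): freq=2, skip
  Position 5 ('c'): unique! => answer = 5

5


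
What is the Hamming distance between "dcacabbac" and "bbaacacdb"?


Comparing "dcacabbac" and "bbaacacdb" position by position:
  Position 0: 'd' vs 'b' => differ
  Position 1: 'c' vs 'b' => differ
  Position 2: 'a' vs 'a' => same
  Position 3: 'c' vs 'a' => differ
  Position 4: 'a' vs 'c' => differ
  Position 5: 'b' vs 'a' => differ
  Position 6: 'b' vs 'c' => differ
  Position 7: 'a' vs 'd' => differ
  Position 8: 'c' vs 'b' => differ
Total differences (Hamming distance): 8

8


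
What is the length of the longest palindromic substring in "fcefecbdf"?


Input: "fcefecbdf"
Checking substrings for palindromes:
  [1:6] "cefec" (len 5) => palindrome
  [2:5] "efe" (len 3) => palindrome
Longest palindromic substring: "cefec" with length 5

5


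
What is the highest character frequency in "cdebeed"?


Input: cdebeed
Character counts:
  'b': 1
  'c': 1
  'd': 2
  'e': 3
Maximum frequency: 3

3


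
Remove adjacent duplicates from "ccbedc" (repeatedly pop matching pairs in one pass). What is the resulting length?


Input: ccbedc
Stack-based adjacent duplicate removal:
  Read 'c': push. Stack: c
  Read 'c': matches stack top 'c' => pop. Stack: (empty)
  Read 'b': push. Stack: b
  Read 'e': push. Stack: be
  Read 'd': push. Stack: bed
  Read 'c': push. Stack: bedc
Final stack: "bedc" (length 4)

4


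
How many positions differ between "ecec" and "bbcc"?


Comparing "ecec" and "bbcc" position by position:
  Position 0: 'e' vs 'b' => DIFFER
  Position 1: 'c' vs 'b' => DIFFER
  Position 2: 'e' vs 'c' => DIFFER
  Position 3: 'c' vs 'c' => same
Positions that differ: 3

3


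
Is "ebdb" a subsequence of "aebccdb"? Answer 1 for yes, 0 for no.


Check if "ebdb" is a subsequence of "aebccdb"
Greedy scan:
  Position 0 ('a'): no match needed
  Position 1 ('e'): matches sub[0] = 'e'
  Position 2 ('b'): matches sub[1] = 'b'
  Position 3 ('c'): no match needed
  Position 4 ('c'): no match needed
  Position 5 ('d'): matches sub[2] = 'd'
  Position 6 ('b'): matches sub[3] = 'b'
All 4 characters matched => is a subsequence

1


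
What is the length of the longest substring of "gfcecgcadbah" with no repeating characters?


Input: "gfcecgcadbah"
Sliding window (track last position of each char):
  Position 0 ('g'): window [0,0] length 1 -- new best
  Position 1 ('f'): window [0,1] length 2 -- new best
  Position 2 ('c'): window [0,2] length 3 -- new best
  Position 3 ('e'): window [0,3] length 4 -- new best
  Position 4 ('c'): repeat (last at 2), move window start to 3
  Position 4 ('c'): window [3,4] length 2
  Position 5 ('g'): window [3,5] length 3
  Position 6 ('c'): repeat (last at 4), move window start to 5
  Position 6 ('c'): window [5,6] length 2
  Position 7 ('a'): window [5,7] length 3
  Position 8 ('d'): window [5,8] length 4
  Position 9 ('b'): window [5,9] length 5 -- new best
  Position 10 ('a'): repeat (last at 7), move window start to 8
  Position 10 ('a'): window [8,10] length 3
  Position 11 ('h'): window [8,11] length 4
Longest substring with no repeats: "gcadb" with length 5

5


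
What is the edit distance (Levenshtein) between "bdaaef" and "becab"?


Computing edit distance: "bdaaef" -> "becab"
DP table:
           b    e    c    a    b
      0    1    2    3    4    5
  b   1    0    1    2    3    4
  d   2    1    1    2    3    4
  a   3    2    2    2    2    3
  a   4    3    3    3    2    3
  e   5    4    3    4    3    3
  f   6    5    4    4    4    4
Edit distance = dp[6][5] = 4

4


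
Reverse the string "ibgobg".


Input: ibgobg
Reading characters right to left:
  Position 5: 'g'
  Position 4: 'b'
  Position 3: 'o'
  Position 2: 'g'
  Position 1: 'b'
  Position 0: 'i'
Reversed: gbogbi

gbogbi


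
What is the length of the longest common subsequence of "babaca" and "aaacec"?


LCS of "babaca" and "aaacec"
DP table:
           a    a    a    c    e    c
      0    0    0    0    0    0    0
  b   0    0    0    0    0    0    0
  a   0    1    1    1    1    1    1
  b   0    1    1    1    1    1    1
  a   0    1    2    2    2    2    2
  c   0    1    2    2    3    3    3
  a   0    1    2    3    3    3    3
LCS length = dp[6][6] = 3

3


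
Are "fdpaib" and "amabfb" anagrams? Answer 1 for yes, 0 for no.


Strings: "fdpaib", "amabfb"
Sorted first:  abdfip
Sorted second: aabbfm
Differ at position 1: 'b' vs 'a' => not anagrams

0


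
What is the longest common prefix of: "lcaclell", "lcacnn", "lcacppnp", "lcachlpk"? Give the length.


Words: lcaclell, lcacnn, lcacppnp, lcachlpk
  Position 0: all 'l' => match
  Position 1: all 'c' => match
  Position 2: all 'a' => match
  Position 3: all 'c' => match
  Position 4: ('l', 'n', 'p', 'h') => mismatch, stop
LCP = "lcac" (length 4)

4


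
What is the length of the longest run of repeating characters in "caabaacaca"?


Input: "caabaacaca"
Scanning for longest run:
  Position 1 ('a'): new char, reset run to 1
  Position 2 ('a'): continues run of 'a', length=2
  Position 3 ('b'): new char, reset run to 1
  Position 4 ('a'): new char, reset run to 1
  Position 5 ('a'): continues run of 'a', length=2
  Position 6 ('c'): new char, reset run to 1
  Position 7 ('a'): new char, reset run to 1
  Position 8 ('c'): new char, reset run to 1
  Position 9 ('a'): new char, reset run to 1
Longest run: 'a' with length 2

2


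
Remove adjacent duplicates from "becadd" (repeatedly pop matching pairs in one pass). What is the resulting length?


Input: becadd
Stack-based adjacent duplicate removal:
  Read 'b': push. Stack: b
  Read 'e': push. Stack: be
  Read 'c': push. Stack: bec
  Read 'a': push. Stack: beca
  Read 'd': push. Stack: becad
  Read 'd': matches stack top 'd' => pop. Stack: beca
Final stack: "beca" (length 4)

4


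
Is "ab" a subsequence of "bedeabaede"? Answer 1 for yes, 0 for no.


Check if "ab" is a subsequence of "bedeabaede"
Greedy scan:
  Position 0 ('b'): no match needed
  Position 1 ('e'): no match needed
  Position 2 ('d'): no match needed
  Position 3 ('e'): no match needed
  Position 4 ('a'): matches sub[0] = 'a'
  Position 5 ('b'): matches sub[1] = 'b'
  Position 6 ('a'): no match needed
  Position 7 ('e'): no match needed
  Position 8 ('d'): no match needed
  Position 9 ('e'): no match needed
All 2 characters matched => is a subsequence

1


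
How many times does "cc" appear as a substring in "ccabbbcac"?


Searching for "cc" in "ccabbbcac"
Scanning each position:
  Position 0: "cc" => MATCH
  Position 1: "ca" => no
  Position 2: "ab" => no
  Position 3: "bb" => no
  Position 4: "bb" => no
  Position 5: "bc" => no
  Position 6: "ca" => no
  Position 7: "ac" => no
Total occurrences: 1

1


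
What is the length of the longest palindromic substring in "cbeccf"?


Input: "cbeccf"
Checking substrings for palindromes:
  [3:5] "cc" (len 2) => palindrome
Longest palindromic substring: "cc" with length 2

2


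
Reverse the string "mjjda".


Input: mjjda
Reading characters right to left:
  Position 4: 'a'
  Position 3: 'd'
  Position 2: 'j'
  Position 1: 'j'
  Position 0: 'm'
Reversed: adjjm

adjjm


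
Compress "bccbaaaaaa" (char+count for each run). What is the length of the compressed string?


Input: bccbaaaaaa
Runs:
  'b' x 1 => "b1"
  'c' x 2 => "c2"
  'b' x 1 => "b1"
  'a' x 6 => "a6"
Compressed: "b1c2b1a6"
Compressed length: 8

8


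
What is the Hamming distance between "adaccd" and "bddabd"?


Comparing "adaccd" and "bddabd" position by position:
  Position 0: 'a' vs 'b' => differ
  Position 1: 'd' vs 'd' => same
  Position 2: 'a' vs 'd' => differ
  Position 3: 'c' vs 'a' => differ
  Position 4: 'c' vs 'b' => differ
  Position 5: 'd' vs 'd' => same
Total differences (Hamming distance): 4

4


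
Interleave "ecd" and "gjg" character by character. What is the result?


Interleaving "ecd" and "gjg":
  Position 0: 'e' from first, 'g' from second => "eg"
  Position 1: 'c' from first, 'j' from second => "cj"
  Position 2: 'd' from first, 'g' from second => "dg"
Result: egcjdg

egcjdg


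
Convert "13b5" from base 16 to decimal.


Input: "13b5" in base 16
Positional expansion:
  Digit '1' (value 1) x 16^3 = 4096
  Digit '3' (value 3) x 16^2 = 768
  Digit 'b' (value 11) x 16^1 = 176
  Digit '5' (value 5) x 16^0 = 5
Sum = 5045

5045


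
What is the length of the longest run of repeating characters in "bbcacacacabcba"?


Input: "bbcacacacabcba"
Scanning for longest run:
  Position 1 ('b'): continues run of 'b', length=2
  Position 2 ('c'): new char, reset run to 1
  Position 3 ('a'): new char, reset run to 1
  Position 4 ('c'): new char, reset run to 1
  Position 5 ('a'): new char, reset run to 1
  Position 6 ('c'): new char, reset run to 1
  Position 7 ('a'): new char, reset run to 1
  Position 8 ('c'): new char, reset run to 1
  Position 9 ('a'): new char, reset run to 1
  Position 10 ('b'): new char, reset run to 1
  Position 11 ('c'): new char, reset run to 1
  Position 12 ('b'): new char, reset run to 1
  Position 13 ('a'): new char, reset run to 1
Longest run: 'b' with length 2

2


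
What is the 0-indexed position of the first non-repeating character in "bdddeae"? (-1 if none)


Input: bdddeae
Character frequencies:
  'a': 1
  'b': 1
  'd': 3
  'e': 2
Scanning left to right for freq == 1:
  Position 0 ('b'): unique! => answer = 0

0


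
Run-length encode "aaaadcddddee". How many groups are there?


Input: aaaadcddddee
Scanning for consecutive runs:
  Group 1: 'a' x 4 (positions 0-3)
  Group 2: 'd' x 1 (positions 4-4)
  Group 3: 'c' x 1 (positions 5-5)
  Group 4: 'd' x 4 (positions 6-9)
  Group 5: 'e' x 2 (positions 10-11)
Total groups: 5

5


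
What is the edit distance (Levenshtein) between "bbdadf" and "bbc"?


Computing edit distance: "bbdadf" -> "bbc"
DP table:
           b    b    c
      0    1    2    3
  b   1    0    1    2
  b   2    1    0    1
  d   3    2    1    1
  a   4    3    2    2
  d   5    4    3    3
  f   6    5    4    4
Edit distance = dp[6][3] = 4

4


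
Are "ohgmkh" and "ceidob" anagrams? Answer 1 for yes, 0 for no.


Strings: "ohgmkh", "ceidob"
Sorted first:  ghhkmo
Sorted second: bcdeio
Differ at position 0: 'g' vs 'b' => not anagrams

0


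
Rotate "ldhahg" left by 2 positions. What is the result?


Input: "ldhahg", rotate left by 2
First 2 characters: "ld"
Remaining characters: "hahg"
Concatenate remaining + first: "hahg" + "ld" = "hahgld"

hahgld


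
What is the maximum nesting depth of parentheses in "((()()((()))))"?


Input: "((()()((()))))"
Tracking depth:
  Position 0 '(': depth becomes 1
  Position 1 '(': depth becomes 2
  Position 2 '(': depth becomes 3
  Position 3 ')': depth becomes 2
  Position 4 '(': depth becomes 3
  Position 5 ')': depth becomes 2
  Position 6 '(': depth becomes 3
  Position 7 '(': depth becomes 4
  Position 8 '(': depth becomes 5
  Position 9 ')': depth becomes 4
  Position 10 ')': depth becomes 3
  Position 11 ')': depth becomes 2
  Position 12 ')': depth becomes 1
  Position 13 ')': depth becomes 0
Maximum depth reached: 5

5


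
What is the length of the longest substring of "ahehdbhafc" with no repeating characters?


Input: "ahehdbhafc"
Sliding window (track last position of each char):
  Position 0 ('a'): window [0,0] length 1 -- new best
  Position 1 ('h'): window [0,1] length 2 -- new best
  Position 2 ('e'): window [0,2] length 3 -- new best
  Position 3 ('h'): repeat (last at 1), move window start to 2
  Position 3 ('h'): window [2,3] length 2
  Position 4 ('d'): window [2,4] length 3
  Position 5 ('b'): window [2,5] length 4 -- new best
  Position 6 ('h'): repeat (last at 3), move window start to 4
  Position 6 ('h'): window [4,6] length 3
  Position 7 ('a'): window [4,7] length 4
  Position 8 ('f'): window [4,8] length 5 -- new best
  Position 9 ('c'): window [4,9] length 6 -- new best
Longest substring with no repeats: "dbhafc" with length 6

6


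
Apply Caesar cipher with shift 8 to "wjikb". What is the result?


Caesar cipher: shift "wjikb" by 8
  'w' (pos 22) + 8 = pos 4 = 'e'
  'j' (pos 9) + 8 = pos 17 = 'r'
  'i' (pos 8) + 8 = pos 16 = 'q'
  'k' (pos 10) + 8 = pos 18 = 's'
  'b' (pos 1) + 8 = pos 9 = 'j'
Result: erqsj

erqsj


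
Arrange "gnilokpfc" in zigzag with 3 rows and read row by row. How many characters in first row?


Zigzag "gnilokpfc" into 3 rows:
Placing characters:
  'g' => row 0
  'n' => row 1
  'i' => row 2
  'l' => row 1
  'o' => row 0
  'k' => row 1
  'p' => row 2
  'f' => row 1
  'c' => row 0
Rows:
  Row 0: "goc"
  Row 1: "nlkf"
  Row 2: "ip"
First row length: 3

3


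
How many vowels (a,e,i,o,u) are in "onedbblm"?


Input: onedbblm
Checking each character:
  'o' at position 0: vowel (running total: 1)
  'n' at position 1: consonant
  'e' at position 2: vowel (running total: 2)
  'd' at position 3: consonant
  'b' at position 4: consonant
  'b' at position 5: consonant
  'l' at position 6: consonant
  'm' at position 7: consonant
Total vowels: 2

2


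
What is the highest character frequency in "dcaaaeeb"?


Input: dcaaaeeb
Character counts:
  'a': 3
  'b': 1
  'c': 1
  'd': 1
  'e': 2
Maximum frequency: 3

3


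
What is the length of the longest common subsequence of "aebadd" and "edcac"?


LCS of "aebadd" and "edcac"
DP table:
           e    d    c    a    c
      0    0    0    0    0    0
  a   0    0    0    0    1    1
  e   0    1    1    1    1    1
  b   0    1    1    1    1    1
  a   0    1    1    1    2    2
  d   0    1    2    2    2    2
  d   0    1    2    2    2    2
LCS length = dp[6][5] = 2

2


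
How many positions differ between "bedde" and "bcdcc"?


Comparing "bedde" and "bcdcc" position by position:
  Position 0: 'b' vs 'b' => same
  Position 1: 'e' vs 'c' => DIFFER
  Position 2: 'd' vs 'd' => same
  Position 3: 'd' vs 'c' => DIFFER
  Position 4: 'e' vs 'c' => DIFFER
Positions that differ: 3

3


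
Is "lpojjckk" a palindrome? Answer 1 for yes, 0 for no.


Input: lpojjckk
Reversed: kkcjjopl
  Compare pos 0 ('l') with pos 7 ('k'): MISMATCH
  Compare pos 1 ('p') with pos 6 ('k'): MISMATCH
  Compare pos 2 ('o') with pos 5 ('c'): MISMATCH
  Compare pos 3 ('j') with pos 4 ('j'): match
Result: not a palindrome

0


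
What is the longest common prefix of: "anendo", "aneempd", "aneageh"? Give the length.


Words: anendo, aneempd, aneageh
  Position 0: all 'a' => match
  Position 1: all 'n' => match
  Position 2: all 'e' => match
  Position 3: ('n', 'e', 'a') => mismatch, stop
LCP = "ane" (length 3)

3


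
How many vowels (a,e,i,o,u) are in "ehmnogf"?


Input: ehmnogf
Checking each character:
  'e' at position 0: vowel (running total: 1)
  'h' at position 1: consonant
  'm' at position 2: consonant
  'n' at position 3: consonant
  'o' at position 4: vowel (running total: 2)
  'g' at position 5: consonant
  'f' at position 6: consonant
Total vowels: 2

2


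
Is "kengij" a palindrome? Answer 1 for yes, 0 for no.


Input: kengij
Reversed: jignek
  Compare pos 0 ('k') with pos 5 ('j'): MISMATCH
  Compare pos 1 ('e') with pos 4 ('i'): MISMATCH
  Compare pos 2 ('n') with pos 3 ('g'): MISMATCH
Result: not a palindrome

0


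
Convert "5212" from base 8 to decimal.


Input: "5212" in base 8
Positional expansion:
  Digit '5' (value 5) x 8^3 = 2560
  Digit '2' (value 2) x 8^2 = 128
  Digit '1' (value 1) x 8^1 = 8
  Digit '2' (value 2) x 8^0 = 2
Sum = 2698

2698


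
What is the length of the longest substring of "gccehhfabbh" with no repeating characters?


Input: "gccehhfabbh"
Sliding window (track last position of each char):
  Position 0 ('g'): window [0,0] length 1 -- new best
  Position 1 ('c'): window [0,1] length 2 -- new best
  Position 2 ('c'): repeat (last at 1), move window start to 2
  Position 2 ('c'): window [2,2] length 1
  Position 3 ('e'): window [2,3] length 2
  Position 4 ('h'): window [2,4] length 3 -- new best
  Position 5 ('h'): repeat (last at 4), move window start to 5
  Position 5 ('h'): window [5,5] length 1
  Position 6 ('f'): window [5,6] length 2
  Position 7 ('a'): window [5,7] length 3
  Position 8 ('b'): window [5,8] length 4 -- new best
  Position 9 ('b'): repeat (last at 8), move window start to 9
  Position 9 ('b'): window [9,9] length 1
  Position 10 ('h'): window [9,10] length 2
Longest substring with no repeats: "hfab" with length 4

4


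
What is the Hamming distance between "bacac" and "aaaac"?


Comparing "bacac" and "aaaac" position by position:
  Position 0: 'b' vs 'a' => differ
  Position 1: 'a' vs 'a' => same
  Position 2: 'c' vs 'a' => differ
  Position 3: 'a' vs 'a' => same
  Position 4: 'c' vs 'c' => same
Total differences (Hamming distance): 2

2


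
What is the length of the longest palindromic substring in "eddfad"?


Input: "eddfad"
Checking substrings for palindromes:
  [1:3] "dd" (len 2) => palindrome
Longest palindromic substring: "dd" with length 2

2


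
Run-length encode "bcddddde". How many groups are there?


Input: bcddddde
Scanning for consecutive runs:
  Group 1: 'b' x 1 (positions 0-0)
  Group 2: 'c' x 1 (positions 1-1)
  Group 3: 'd' x 5 (positions 2-6)
  Group 4: 'e' x 1 (positions 7-7)
Total groups: 4

4


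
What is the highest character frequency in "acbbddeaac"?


Input: acbbddeaac
Character counts:
  'a': 3
  'b': 2
  'c': 2
  'd': 2
  'e': 1
Maximum frequency: 3

3


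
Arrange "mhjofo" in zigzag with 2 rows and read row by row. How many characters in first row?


Zigzag "mhjofo" into 2 rows:
Placing characters:
  'm' => row 0
  'h' => row 1
  'j' => row 0
  'o' => row 1
  'f' => row 0
  'o' => row 1
Rows:
  Row 0: "mjf"
  Row 1: "hoo"
First row length: 3

3


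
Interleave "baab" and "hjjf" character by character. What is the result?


Interleaving "baab" and "hjjf":
  Position 0: 'b' from first, 'h' from second => "bh"
  Position 1: 'a' from first, 'j' from second => "aj"
  Position 2: 'a' from first, 'j' from second => "aj"
  Position 3: 'b' from first, 'f' from second => "bf"
Result: bhajajbf

bhajajbf


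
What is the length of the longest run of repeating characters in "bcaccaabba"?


Input: "bcaccaabba"
Scanning for longest run:
  Position 1 ('c'): new char, reset run to 1
  Position 2 ('a'): new char, reset run to 1
  Position 3 ('c'): new char, reset run to 1
  Position 4 ('c'): continues run of 'c', length=2
  Position 5 ('a'): new char, reset run to 1
  Position 6 ('a'): continues run of 'a', length=2
  Position 7 ('b'): new char, reset run to 1
  Position 8 ('b'): continues run of 'b', length=2
  Position 9 ('a'): new char, reset run to 1
Longest run: 'c' with length 2

2


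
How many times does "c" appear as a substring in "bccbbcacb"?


Searching for "c" in "bccbbcacb"
Scanning each position:
  Position 0: "b" => no
  Position 1: "c" => MATCH
  Position 2: "c" => MATCH
  Position 3: "b" => no
  Position 4: "b" => no
  Position 5: "c" => MATCH
  Position 6: "a" => no
  Position 7: "c" => MATCH
  Position 8: "b" => no
Total occurrences: 4

4


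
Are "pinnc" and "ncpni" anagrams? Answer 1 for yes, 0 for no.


Strings: "pinnc", "ncpni"
Sorted first:  cinnp
Sorted second: cinnp
Sorted forms match => anagrams

1


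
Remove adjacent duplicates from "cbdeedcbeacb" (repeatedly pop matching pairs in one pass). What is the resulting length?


Input: cbdeedcbeacb
Stack-based adjacent duplicate removal:
  Read 'c': push. Stack: c
  Read 'b': push. Stack: cb
  Read 'd': push. Stack: cbd
  Read 'e': push. Stack: cbde
  Read 'e': matches stack top 'e' => pop. Stack: cbd
  Read 'd': matches stack top 'd' => pop. Stack: cb
  Read 'c': push. Stack: cbc
  Read 'b': push. Stack: cbcb
  Read 'e': push. Stack: cbcbe
  Read 'a': push. Stack: cbcbea
  Read 'c': push. Stack: cbcbeac
  Read 'b': push. Stack: cbcbeacb
Final stack: "cbcbeacb" (length 8)

8


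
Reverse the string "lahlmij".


Input: lahlmij
Reading characters right to left:
  Position 6: 'j'
  Position 5: 'i'
  Position 4: 'm'
  Position 3: 'l'
  Position 2: 'h'
  Position 1: 'a'
  Position 0: 'l'
Reversed: jimlhal

jimlhal


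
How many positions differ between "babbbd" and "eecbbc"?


Comparing "babbbd" and "eecbbc" position by position:
  Position 0: 'b' vs 'e' => DIFFER
  Position 1: 'a' vs 'e' => DIFFER
  Position 2: 'b' vs 'c' => DIFFER
  Position 3: 'b' vs 'b' => same
  Position 4: 'b' vs 'b' => same
  Position 5: 'd' vs 'c' => DIFFER
Positions that differ: 4

4


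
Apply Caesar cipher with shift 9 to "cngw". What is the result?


Caesar cipher: shift "cngw" by 9
  'c' (pos 2) + 9 = pos 11 = 'l'
  'n' (pos 13) + 9 = pos 22 = 'w'
  'g' (pos 6) + 9 = pos 15 = 'p'
  'w' (pos 22) + 9 = pos 5 = 'f'
Result: lwpf

lwpf


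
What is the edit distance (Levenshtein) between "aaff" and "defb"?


Computing edit distance: "aaff" -> "defb"
DP table:
           d    e    f    b
      0    1    2    3    4
  a   1    1    2    3    4
  a   2    2    2    3    4
  f   3    3    3    2    3
  f   4    4    4    3    3
Edit distance = dp[4][4] = 3

3


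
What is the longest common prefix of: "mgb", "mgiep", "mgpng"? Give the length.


Words: mgb, mgiep, mgpng
  Position 0: all 'm' => match
  Position 1: all 'g' => match
  Position 2: ('b', 'i', 'p') => mismatch, stop
LCP = "mg" (length 2)

2


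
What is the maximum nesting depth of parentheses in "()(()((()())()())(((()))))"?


Input: "()(()((()())()())(((()))))"
Tracking depth:
  Position 0 '(': depth becomes 1
  Position 1 ')': depth becomes 0
  Position 2 '(': depth becomes 1
  Position 3 '(': depth becomes 2
  Position 4 ')': depth becomes 1
  Position 5 '(': depth becomes 2
  Position 6 '(': depth becomes 3
  Position 7 '(': depth becomes 4
  Position 8 ')': depth becomes 3
  Position 9 '(': depth becomes 4
  Position 10 ')': depth becomes 3
  Position 11 ')': depth becomes 2
  Position 12 '(': depth becomes 3
  Position 13 ')': depth becomes 2
  Position 14 '(': depth becomes 3
  Position 15 ')': depth becomes 2
  Position 16 ')': depth becomes 1
  Position 17 '(': depth becomes 2
  Position 18 '(': depth becomes 3
  Position 19 '(': depth becomes 4
  Position 20 '(': depth becomes 5
  Position 21 ')': depth becomes 4
  Position 22 ')': depth becomes 3
  Position 23 ')': depth becomes 2
  Position 24 ')': depth becomes 1
  Position 25 ')': depth becomes 0
Maximum depth reached: 5

5


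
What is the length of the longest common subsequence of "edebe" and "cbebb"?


LCS of "edebe" and "cbebb"
DP table:
           c    b    e    b    b
      0    0    0    0    0    0
  e   0    0    0    1    1    1
  d   0    0    0    1    1    1
  e   0    0    0    1    1    1
  b   0    0    1    1    2    2
  e   0    0    1    2    2    2
LCS length = dp[5][5] = 2

2


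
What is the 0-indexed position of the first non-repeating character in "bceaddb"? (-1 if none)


Input: bceaddb
Character frequencies:
  'a': 1
  'b': 2
  'c': 1
  'd': 2
  'e': 1
Scanning left to right for freq == 1:
  Position 0 ('b'): freq=2, skip
  Position 1 ('c'): unique! => answer = 1

1


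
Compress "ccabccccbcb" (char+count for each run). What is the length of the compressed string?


Input: ccabccccbcb
Runs:
  'c' x 2 => "c2"
  'a' x 1 => "a1"
  'b' x 1 => "b1"
  'c' x 4 => "c4"
  'b' x 1 => "b1"
  'c' x 1 => "c1"
  'b' x 1 => "b1"
Compressed: "c2a1b1c4b1c1b1"
Compressed length: 14

14


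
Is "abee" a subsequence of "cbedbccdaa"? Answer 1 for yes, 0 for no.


Check if "abee" is a subsequence of "cbedbccdaa"
Greedy scan:
  Position 0 ('c'): no match needed
  Position 1 ('b'): no match needed
  Position 2 ('e'): no match needed
  Position 3 ('d'): no match needed
  Position 4 ('b'): no match needed
  Position 5 ('c'): no match needed
  Position 6 ('c'): no match needed
  Position 7 ('d'): no match needed
  Position 8 ('a'): matches sub[0] = 'a'
  Position 9 ('a'): no match needed
Only matched 1/4 characters => not a subsequence

0


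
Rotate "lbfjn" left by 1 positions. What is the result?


Input: "lbfjn", rotate left by 1
First 1 characters: "l"
Remaining characters: "bfjn"
Concatenate remaining + first: "bfjn" + "l" = "bfjnl"

bfjnl


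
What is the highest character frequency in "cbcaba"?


Input: cbcaba
Character counts:
  'a': 2
  'b': 2
  'c': 2
Maximum frequency: 2

2


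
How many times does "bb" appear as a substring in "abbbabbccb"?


Searching for "bb" in "abbbabbccb"
Scanning each position:
  Position 0: "ab" => no
  Position 1: "bb" => MATCH
  Position 2: "bb" => MATCH
  Position 3: "ba" => no
  Position 4: "ab" => no
  Position 5: "bb" => MATCH
  Position 6: "bc" => no
  Position 7: "cc" => no
  Position 8: "cb" => no
Total occurrences: 3

3


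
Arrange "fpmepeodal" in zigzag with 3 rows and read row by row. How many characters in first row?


Zigzag "fpmepeodal" into 3 rows:
Placing characters:
  'f' => row 0
  'p' => row 1
  'm' => row 2
  'e' => row 1
  'p' => row 0
  'e' => row 1
  'o' => row 2
  'd' => row 1
  'a' => row 0
  'l' => row 1
Rows:
  Row 0: "fpa"
  Row 1: "peedl"
  Row 2: "mo"
First row length: 3

3


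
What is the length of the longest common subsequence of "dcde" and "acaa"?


LCS of "dcde" and "acaa"
DP table:
           a    c    a    a
      0    0    0    0    0
  d   0    0    0    0    0
  c   0    0    1    1    1
  d   0    0    1    1    1
  e   0    0    1    1    1
LCS length = dp[4][4] = 1

1


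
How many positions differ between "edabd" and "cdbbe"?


Comparing "edabd" and "cdbbe" position by position:
  Position 0: 'e' vs 'c' => DIFFER
  Position 1: 'd' vs 'd' => same
  Position 2: 'a' vs 'b' => DIFFER
  Position 3: 'b' vs 'b' => same
  Position 4: 'd' vs 'e' => DIFFER
Positions that differ: 3

3


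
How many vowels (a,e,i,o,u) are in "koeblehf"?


Input: koeblehf
Checking each character:
  'k' at position 0: consonant
  'o' at position 1: vowel (running total: 1)
  'e' at position 2: vowel (running total: 2)
  'b' at position 3: consonant
  'l' at position 4: consonant
  'e' at position 5: vowel (running total: 3)
  'h' at position 6: consonant
  'f' at position 7: consonant
Total vowels: 3

3


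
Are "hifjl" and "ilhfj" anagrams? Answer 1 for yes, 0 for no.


Strings: "hifjl", "ilhfj"
Sorted first:  fhijl
Sorted second: fhijl
Sorted forms match => anagrams

1


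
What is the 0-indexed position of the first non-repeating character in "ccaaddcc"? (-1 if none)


Input: ccaaddcc
Character frequencies:
  'a': 2
  'c': 4
  'd': 2
Scanning left to right for freq == 1:
  Position 0 ('c'): freq=4, skip
  Position 1 ('c'): freq=4, skip
  Position 2 ('a'): freq=2, skip
  Position 3 ('a'): freq=2, skip
  Position 4 ('d'): freq=2, skip
  Position 5 ('d'): freq=2, skip
  Position 6 ('c'): freq=4, skip
  Position 7 ('c'): freq=4, skip
  No unique character found => answer = -1

-1


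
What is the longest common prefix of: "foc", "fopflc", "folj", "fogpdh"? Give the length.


Words: foc, fopflc, folj, fogpdh
  Position 0: all 'f' => match
  Position 1: all 'o' => match
  Position 2: ('c', 'p', 'l', 'g') => mismatch, stop
LCP = "fo" (length 2)

2


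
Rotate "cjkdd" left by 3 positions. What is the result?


Input: "cjkdd", rotate left by 3
First 3 characters: "cjk"
Remaining characters: "dd"
Concatenate remaining + first: "dd" + "cjk" = "ddcjk"

ddcjk


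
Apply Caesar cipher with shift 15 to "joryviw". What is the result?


Caesar cipher: shift "joryviw" by 15
  'j' (pos 9) + 15 = pos 24 = 'y'
  'o' (pos 14) + 15 = pos 3 = 'd'
  'r' (pos 17) + 15 = pos 6 = 'g'
  'y' (pos 24) + 15 = pos 13 = 'n'
  'v' (pos 21) + 15 = pos 10 = 'k'
  'i' (pos 8) + 15 = pos 23 = 'x'
  'w' (pos 22) + 15 = pos 11 = 'l'
Result: ydgnkxl

ydgnkxl


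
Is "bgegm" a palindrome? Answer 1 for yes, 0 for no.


Input: bgegm
Reversed: mgegb
  Compare pos 0 ('b') with pos 4 ('m'): MISMATCH
  Compare pos 1 ('g') with pos 3 ('g'): match
Result: not a palindrome

0


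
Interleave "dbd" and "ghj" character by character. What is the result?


Interleaving "dbd" and "ghj":
  Position 0: 'd' from first, 'g' from second => "dg"
  Position 1: 'b' from first, 'h' from second => "bh"
  Position 2: 'd' from first, 'j' from second => "dj"
Result: dgbhdj

dgbhdj


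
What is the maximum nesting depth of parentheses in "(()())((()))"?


Input: "(()())((()))"
Tracking depth:
  Position 0 '(': depth becomes 1
  Position 1 '(': depth becomes 2
  Position 2 ')': depth becomes 1
  Position 3 '(': depth becomes 2
  Position 4 ')': depth becomes 1
  Position 5 ')': depth becomes 0
  Position 6 '(': depth becomes 1
  Position 7 '(': depth becomes 2
  Position 8 '(': depth becomes 3
  Position 9 ')': depth becomes 2
  Position 10 ')': depth becomes 1
  Position 11 ')': depth becomes 0
Maximum depth reached: 3

3


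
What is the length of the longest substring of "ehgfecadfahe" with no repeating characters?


Input: "ehgfecadfahe"
Sliding window (track last position of each char):
  Position 0 ('e'): window [0,0] length 1 -- new best
  Position 1 ('h'): window [0,1] length 2 -- new best
  Position 2 ('g'): window [0,2] length 3 -- new best
  Position 3 ('f'): window [0,3] length 4 -- new best
  Position 4 ('e'): repeat (last at 0), move window start to 1
  Position 4 ('e'): window [1,4] length 4
  Position 5 ('c'): window [1,5] length 5 -- new best
  Position 6 ('a'): window [1,6] length 6 -- new best
  Position 7 ('d'): window [1,7] length 7 -- new best
  Position 8 ('f'): repeat (last at 3), move window start to 4
  Position 8 ('f'): window [4,8] length 5
  Position 9 ('a'): repeat (last at 6), move window start to 7
  Position 9 ('a'): window [7,9] length 3
  Position 10 ('h'): window [7,10] length 4
  Position 11 ('e'): window [7,11] length 5
Longest substring with no repeats: "hgfecad" with length 7

7


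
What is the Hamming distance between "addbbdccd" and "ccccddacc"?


Comparing "addbbdccd" and "ccccddacc" position by position:
  Position 0: 'a' vs 'c' => differ
  Position 1: 'd' vs 'c' => differ
  Position 2: 'd' vs 'c' => differ
  Position 3: 'b' vs 'c' => differ
  Position 4: 'b' vs 'd' => differ
  Position 5: 'd' vs 'd' => same
  Position 6: 'c' vs 'a' => differ
  Position 7: 'c' vs 'c' => same
  Position 8: 'd' vs 'c' => differ
Total differences (Hamming distance): 7

7


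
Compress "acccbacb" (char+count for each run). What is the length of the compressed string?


Input: acccbacb
Runs:
  'a' x 1 => "a1"
  'c' x 3 => "c3"
  'b' x 1 => "b1"
  'a' x 1 => "a1"
  'c' x 1 => "c1"
  'b' x 1 => "b1"
Compressed: "a1c3b1a1c1b1"
Compressed length: 12

12


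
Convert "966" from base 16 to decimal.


Input: "966" in base 16
Positional expansion:
  Digit '9' (value 9) x 16^2 = 2304
  Digit '6' (value 6) x 16^1 = 96
  Digit '6' (value 6) x 16^0 = 6
Sum = 2406

2406


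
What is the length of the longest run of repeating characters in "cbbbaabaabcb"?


Input: "cbbbaabaabcb"
Scanning for longest run:
  Position 1 ('b'): new char, reset run to 1
  Position 2 ('b'): continues run of 'b', length=2
  Position 3 ('b'): continues run of 'b', length=3
  Position 4 ('a'): new char, reset run to 1
  Position 5 ('a'): continues run of 'a', length=2
  Position 6 ('b'): new char, reset run to 1
  Position 7 ('a'): new char, reset run to 1
  Position 8 ('a'): continues run of 'a', length=2
  Position 9 ('b'): new char, reset run to 1
  Position 10 ('c'): new char, reset run to 1
  Position 11 ('b'): new char, reset run to 1
Longest run: 'b' with length 3

3


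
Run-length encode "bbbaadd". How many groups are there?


Input: bbbaadd
Scanning for consecutive runs:
  Group 1: 'b' x 3 (positions 0-2)
  Group 2: 'a' x 2 (positions 3-4)
  Group 3: 'd' x 2 (positions 5-6)
Total groups: 3

3


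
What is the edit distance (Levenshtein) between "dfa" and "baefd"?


Computing edit distance: "dfa" -> "baefd"
DP table:
           b    a    e    f    d
      0    1    2    3    4    5
  d   1    1    2    3    4    4
  f   2    2    2    3    3    4
  a   3    3    2    3    4    4
Edit distance = dp[3][5] = 4

4


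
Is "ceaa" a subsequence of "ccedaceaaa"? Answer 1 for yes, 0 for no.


Check if "ceaa" is a subsequence of "ccedaceaaa"
Greedy scan:
  Position 0 ('c'): matches sub[0] = 'c'
  Position 1 ('c'): no match needed
  Position 2 ('e'): matches sub[1] = 'e'
  Position 3 ('d'): no match needed
  Position 4 ('a'): matches sub[2] = 'a'
  Position 5 ('c'): no match needed
  Position 6 ('e'): no match needed
  Position 7 ('a'): matches sub[3] = 'a'
  Position 8 ('a'): no match needed
  Position 9 ('a'): no match needed
All 4 characters matched => is a subsequence

1


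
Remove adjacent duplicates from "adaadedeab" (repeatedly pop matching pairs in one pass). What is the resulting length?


Input: adaadedeab
Stack-based adjacent duplicate removal:
  Read 'a': push. Stack: a
  Read 'd': push. Stack: ad
  Read 'a': push. Stack: ada
  Read 'a': matches stack top 'a' => pop. Stack: ad
  Read 'd': matches stack top 'd' => pop. Stack: a
  Read 'e': push. Stack: ae
  Read 'd': push. Stack: aed
  Read 'e': push. Stack: aede
  Read 'a': push. Stack: aedea
  Read 'b': push. Stack: aedeab
Final stack: "aedeab" (length 6)

6


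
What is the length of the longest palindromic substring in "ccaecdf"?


Input: "ccaecdf"
Checking substrings for palindromes:
  [0:2] "cc" (len 2) => palindrome
Longest palindromic substring: "cc" with length 2

2


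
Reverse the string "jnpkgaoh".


Input: jnpkgaoh
Reading characters right to left:
  Position 7: 'h'
  Position 6: 'o'
  Position 5: 'a'
  Position 4: 'g'
  Position 3: 'k'
  Position 2: 'p'
  Position 1: 'n'
  Position 0: 'j'
Reversed: hoagkpnj

hoagkpnj


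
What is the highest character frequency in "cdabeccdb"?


Input: cdabeccdb
Character counts:
  'a': 1
  'b': 2
  'c': 3
  'd': 2
  'e': 1
Maximum frequency: 3

3


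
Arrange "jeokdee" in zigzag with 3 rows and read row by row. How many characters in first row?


Zigzag "jeokdee" into 3 rows:
Placing characters:
  'j' => row 0
  'e' => row 1
  'o' => row 2
  'k' => row 1
  'd' => row 0
  'e' => row 1
  'e' => row 2
Rows:
  Row 0: "jd"
  Row 1: "eke"
  Row 2: "oe"
First row length: 2

2


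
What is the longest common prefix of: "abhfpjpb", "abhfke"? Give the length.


Words: abhfpjpb, abhfke
  Position 0: all 'a' => match
  Position 1: all 'b' => match
  Position 2: all 'h' => match
  Position 3: all 'f' => match
  Position 4: ('p', 'k') => mismatch, stop
LCP = "abhf" (length 4)

4


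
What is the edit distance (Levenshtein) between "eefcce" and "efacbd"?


Computing edit distance: "eefcce" -> "efacbd"
DP table:
           e    f    a    c    b    d
      0    1    2    3    4    5    6
  e   1    0    1    2    3    4    5
  e   2    1    1    2    3    4    5
  f   3    2    1    2    3    4    5
  c   4    3    2    2    2    3    4
  c   5    4    3    3    2    3    4
  e   6    5    4    4    3    3    4
Edit distance = dp[6][6] = 4

4


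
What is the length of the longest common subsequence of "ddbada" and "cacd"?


LCS of "ddbada" and "cacd"
DP table:
           c    a    c    d
      0    0    0    0    0
  d   0    0    0    0    1
  d   0    0    0    0    1
  b   0    0    0    0    1
  a   0    0    1    1    1
  d   0    0    1    1    2
  a   0    0    1    1    2
LCS length = dp[6][4] = 2

2


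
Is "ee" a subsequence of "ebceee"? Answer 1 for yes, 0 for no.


Check if "ee" is a subsequence of "ebceee"
Greedy scan:
  Position 0 ('e'): matches sub[0] = 'e'
  Position 1 ('b'): no match needed
  Position 2 ('c'): no match needed
  Position 3 ('e'): matches sub[1] = 'e'
  Position 4 ('e'): no match needed
  Position 5 ('e'): no match needed
All 2 characters matched => is a subsequence

1


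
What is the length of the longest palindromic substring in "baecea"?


Input: "baecea"
Checking substrings for palindromes:
  [1:6] "aecea" (len 5) => palindrome
  [2:5] "ece" (len 3) => palindrome
Longest palindromic substring: "aecea" with length 5

5


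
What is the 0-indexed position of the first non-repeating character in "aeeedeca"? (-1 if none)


Input: aeeedeca
Character frequencies:
  'a': 2
  'c': 1
  'd': 1
  'e': 4
Scanning left to right for freq == 1:
  Position 0 ('a'): freq=2, skip
  Position 1 ('e'): freq=4, skip
  Position 2 ('e'): freq=4, skip
  Position 3 ('e'): freq=4, skip
  Position 4 ('d'): unique! => answer = 4

4


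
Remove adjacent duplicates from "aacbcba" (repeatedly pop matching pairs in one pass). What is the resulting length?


Input: aacbcba
Stack-based adjacent duplicate removal:
  Read 'a': push. Stack: a
  Read 'a': matches stack top 'a' => pop. Stack: (empty)
  Read 'c': push. Stack: c
  Read 'b': push. Stack: cb
  Read 'c': push. Stack: cbc
  Read 'b': push. Stack: cbcb
  Read 'a': push. Stack: cbcba
Final stack: "cbcba" (length 5)

5


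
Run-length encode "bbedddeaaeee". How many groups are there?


Input: bbedddeaaeee
Scanning for consecutive runs:
  Group 1: 'b' x 2 (positions 0-1)
  Group 2: 'e' x 1 (positions 2-2)
  Group 3: 'd' x 3 (positions 3-5)
  Group 4: 'e' x 1 (positions 6-6)
  Group 5: 'a' x 2 (positions 7-8)
  Group 6: 'e' x 3 (positions 9-11)
Total groups: 6

6


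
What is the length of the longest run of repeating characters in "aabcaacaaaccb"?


Input: "aabcaacaaaccb"
Scanning for longest run:
  Position 1 ('a'): continues run of 'a', length=2
  Position 2 ('b'): new char, reset run to 1
  Position 3 ('c'): new char, reset run to 1
  Position 4 ('a'): new char, reset run to 1
  Position 5 ('a'): continues run of 'a', length=2
  Position 6 ('c'): new char, reset run to 1
  Position 7 ('a'): new char, reset run to 1
  Position 8 ('a'): continues run of 'a', length=2
  Position 9 ('a'): continues run of 'a', length=3
  Position 10 ('c'): new char, reset run to 1
  Position 11 ('c'): continues run of 'c', length=2
  Position 12 ('b'): new char, reset run to 1
Longest run: 'a' with length 3

3


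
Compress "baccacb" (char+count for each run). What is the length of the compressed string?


Input: baccacb
Runs:
  'b' x 1 => "b1"
  'a' x 1 => "a1"
  'c' x 2 => "c2"
  'a' x 1 => "a1"
  'c' x 1 => "c1"
  'b' x 1 => "b1"
Compressed: "b1a1c2a1c1b1"
Compressed length: 12

12


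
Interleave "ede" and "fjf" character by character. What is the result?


Interleaving "ede" and "fjf":
  Position 0: 'e' from first, 'f' from second => "ef"
  Position 1: 'd' from first, 'j' from second => "dj"
  Position 2: 'e' from first, 'f' from second => "ef"
Result: efdjef

efdjef
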